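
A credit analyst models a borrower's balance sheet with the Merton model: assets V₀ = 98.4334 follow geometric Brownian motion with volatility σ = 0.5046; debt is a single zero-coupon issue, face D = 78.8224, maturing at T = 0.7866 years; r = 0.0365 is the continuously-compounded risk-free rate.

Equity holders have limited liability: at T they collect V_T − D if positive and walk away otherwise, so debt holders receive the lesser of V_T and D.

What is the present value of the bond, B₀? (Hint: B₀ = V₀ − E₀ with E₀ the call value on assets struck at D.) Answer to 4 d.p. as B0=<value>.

B0=69.6988

d₁ = [ln(V₀/D) + (r + σ²/2)T] / (σ√T)
   = [ln(98.4334/78.8224) + (0.0365 + 0.5·0.5046²)·0.7866] / (0.5046·√0.7866)
   = [0.222183 + 0.128853] / 0.447532 = 0.784382
d₂ = d₁ − σ√T = 0.784382 − 0.447532 = 0.336850
N(d₁) = 0.783592,  N(d₂) = 0.631885,  e^(−rT) = 0.971697
E₀ = V₀·N(d₁) − D·e^(−rT)·N(d₂)
   = 98.4334·0.783592 − 78.8224·0.971697·0.631885 = 28.734597
B₀ = V₀ − E₀ = 98.4334 − 28.734597 = 69.698803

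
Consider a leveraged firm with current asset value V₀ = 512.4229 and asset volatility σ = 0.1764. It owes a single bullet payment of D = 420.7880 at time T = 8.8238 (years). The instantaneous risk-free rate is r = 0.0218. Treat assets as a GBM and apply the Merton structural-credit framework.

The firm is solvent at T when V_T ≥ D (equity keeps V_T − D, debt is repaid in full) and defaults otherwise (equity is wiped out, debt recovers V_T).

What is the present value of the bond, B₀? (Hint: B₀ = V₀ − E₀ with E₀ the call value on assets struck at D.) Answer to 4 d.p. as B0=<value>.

d₁ = [ln(V₀/D) + (r + σ²/2)T] / (σ√T)
   = [ln(512.4229/420.7880) + (0.0218 + 0.5·0.1764²)·8.8238] / (0.1764·√8.8238)
   = [0.197021 + 0.329644] / 0.523994 = 1.005097
d₂ = d₁ − σ√T = 1.005097 − 0.523994 = 0.481103
N(d₁) = 0.842575,  N(d₂) = 0.684778,  e^(−rT) = 0.825011
E₀ = V₀·N(d₁) − D·e^(−rT)·N(d₂)
   = 512.4229·0.842575 − 420.7880·0.825011·0.684778 = 194.030726
B₀ = V₀ − E₀ = 512.4229 − 194.030726 = 318.392174

B0=318.3922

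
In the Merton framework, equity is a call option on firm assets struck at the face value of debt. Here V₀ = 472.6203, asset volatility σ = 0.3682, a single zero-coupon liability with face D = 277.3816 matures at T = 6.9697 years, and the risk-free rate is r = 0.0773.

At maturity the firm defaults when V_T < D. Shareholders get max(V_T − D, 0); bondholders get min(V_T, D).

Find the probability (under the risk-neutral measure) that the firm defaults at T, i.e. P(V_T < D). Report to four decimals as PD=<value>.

d₁ = [ln(V₀/D) + (r + σ²/2)T] / (σ√T)
   = [ln(472.6203/277.3816) + (0.0773 + 0.5·0.3682²)·6.9697] / (0.3682·√6.9697)
   = [0.532898 + 1.011203] / 0.972055 = 1.588492
d₂ = d₁ − σ√T = 1.588492 − 0.972055 = 0.616437
risk-neutral PD = N(−d₂) = N(-0.616437) = 0.268803

PD=0.2688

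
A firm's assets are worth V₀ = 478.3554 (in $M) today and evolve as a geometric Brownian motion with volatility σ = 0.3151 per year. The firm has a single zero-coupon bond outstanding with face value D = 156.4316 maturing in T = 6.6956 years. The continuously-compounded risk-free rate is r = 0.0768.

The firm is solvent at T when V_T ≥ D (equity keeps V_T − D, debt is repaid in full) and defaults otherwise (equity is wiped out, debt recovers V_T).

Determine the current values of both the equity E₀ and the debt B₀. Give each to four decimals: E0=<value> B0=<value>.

E0=386.1809 B0=92.1745

d₁ = [ln(V₀/D) + (r + σ²/2)T] / (σ√T)
   = [ln(478.3554/156.4316) + (0.0768 + 0.5·0.3151²)·6.6956] / (0.3151·√6.6956)
   = [1.117735 + 0.846618] / 0.815348 = 2.409220
d₂ = d₁ − σ√T = 2.409220 − 0.815348 = 1.593872
N(d₁) = 0.992007,  N(d₂) = 0.944518,  e^(−rT) = 0.597966
E₀ = V₀·N(d₁) − D·e^(−rT)·N(d₂)
   = 478.3554·0.992007 − 156.4316·0.597966·0.944518 = 386.180897
B₀ = V₀ − E₀ = 478.3554 − 386.180897 = 92.174503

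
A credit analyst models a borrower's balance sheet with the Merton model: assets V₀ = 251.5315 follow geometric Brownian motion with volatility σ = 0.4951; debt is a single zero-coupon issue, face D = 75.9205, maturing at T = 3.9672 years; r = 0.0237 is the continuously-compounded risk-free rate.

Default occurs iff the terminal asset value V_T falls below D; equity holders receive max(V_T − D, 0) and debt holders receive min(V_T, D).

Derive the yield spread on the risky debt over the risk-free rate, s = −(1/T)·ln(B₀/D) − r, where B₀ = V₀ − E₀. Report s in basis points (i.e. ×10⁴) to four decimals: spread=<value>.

spread=202.2052

d₁ = [ln(V₀/D) + (r + σ²/2)T] / (σ√T)
   = [ln(251.5315/75.9205) + (0.0237 + 0.5·0.4951²)·3.9672] / (0.4951·√3.9672)
   = [1.197881 + 0.580251] / 0.986132 = 1.803138
d₂ = d₁ − σ√T = 1.803138 − 0.986132 = 0.817007
N(d₁) = 0.964317,  N(d₂) = 0.793038,  e^(−rT) = 0.910262
E₀ = V₀·N(d₁) − D·e^(−rT)·N(d₂)
   = 251.5315·0.964317 − 75.9205·0.910262·0.793038 = 187.751145
B₀ = V₀ − E₀ = 251.5315 − 187.751145 = 63.780355
spread = −(1/T)·ln(B₀/D) − r = −(1/3.9672)·ln(63.780355/75.9205) − 0.0237 = 0.02022052
in basis points: 0.02022052 × 10⁴ = 202.2052 bp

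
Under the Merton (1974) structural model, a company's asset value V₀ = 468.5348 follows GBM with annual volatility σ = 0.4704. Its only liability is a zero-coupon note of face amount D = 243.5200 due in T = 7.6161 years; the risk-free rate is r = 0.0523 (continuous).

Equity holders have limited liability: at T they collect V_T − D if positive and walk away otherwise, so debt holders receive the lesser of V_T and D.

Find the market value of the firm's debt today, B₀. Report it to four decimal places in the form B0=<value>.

d₁ = [ln(V₀/D) + (r + σ²/2)T] / (σ√T)
   = [ln(468.5348/243.5200) + (0.0523 + 0.5·0.4704²)·7.6161] / (0.4704·√7.6161)
   = [0.654411 + 1.240953] / 1.298176 = 1.460021
d₂ = d₁ − σ√T = 1.460021 − 1.298176 = 0.161844
N(d₁) = 0.927858,  N(d₂) = 0.564286,  e^(−rT) = 0.671446
E₀ = V₀·N(d₁) − D·e^(−rT)·N(d₂)
   = 468.5348·0.927858 − 243.5200·0.671446·0.564286 = 342.467025
B₀ = V₀ − E₀ = 468.5348 − 342.467025 = 126.067775

B0=126.0678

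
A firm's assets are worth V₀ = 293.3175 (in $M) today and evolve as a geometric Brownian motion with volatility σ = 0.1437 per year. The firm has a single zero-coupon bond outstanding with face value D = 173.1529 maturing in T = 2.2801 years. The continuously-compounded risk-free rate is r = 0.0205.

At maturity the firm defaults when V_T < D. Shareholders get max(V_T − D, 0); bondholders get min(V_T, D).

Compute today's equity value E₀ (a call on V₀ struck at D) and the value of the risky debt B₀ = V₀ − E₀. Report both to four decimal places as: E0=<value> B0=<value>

d₁ = [ln(V₀/D) + (r + σ²/2)T] / (σ√T)
   = [ln(293.3175/173.1529) + (0.0205 + 0.5·0.1437²)·2.2801] / (0.1437·√2.2801)
   = [0.527081 + 0.070284] / 0.216987 = 2.752996
d₂ = d₁ − σ√T = 2.752996 − 0.216987 = 2.536009
N(d₁) = 0.997047,  N(d₂) = 0.994394,  e^(−rT) = 0.954334
E₀ = V₀·N(d₁) − D·e^(−rT)·N(d₂)
   = 293.3175·0.997047 − 173.1529·0.954334·0.994394 = 128.132221
B₀ = V₀ − E₀ = 293.3175 − 128.132221 = 165.185279

E0=128.1322 B0=165.1853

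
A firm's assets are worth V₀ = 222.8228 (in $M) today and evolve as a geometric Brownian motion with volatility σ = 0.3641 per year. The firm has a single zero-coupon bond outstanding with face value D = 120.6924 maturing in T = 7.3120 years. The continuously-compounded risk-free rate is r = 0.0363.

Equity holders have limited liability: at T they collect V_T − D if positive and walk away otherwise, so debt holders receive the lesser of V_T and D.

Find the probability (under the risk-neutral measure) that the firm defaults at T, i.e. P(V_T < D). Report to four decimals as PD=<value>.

PD=0.3446

d₁ = [ln(V₀/D) + (r + σ²/2)T] / (σ√T)
   = [ln(222.8228/120.6924) + (0.0363 + 0.5·0.3641²)·7.3120] / (0.3641·√7.3120)
   = [0.613132 + 0.750097] / 0.984552 = 1.384618
d₂ = d₁ − σ√T = 1.384618 − 0.984552 = 0.400066
risk-neutral PD = N(−d₂) = N(-0.400066) = 0.344554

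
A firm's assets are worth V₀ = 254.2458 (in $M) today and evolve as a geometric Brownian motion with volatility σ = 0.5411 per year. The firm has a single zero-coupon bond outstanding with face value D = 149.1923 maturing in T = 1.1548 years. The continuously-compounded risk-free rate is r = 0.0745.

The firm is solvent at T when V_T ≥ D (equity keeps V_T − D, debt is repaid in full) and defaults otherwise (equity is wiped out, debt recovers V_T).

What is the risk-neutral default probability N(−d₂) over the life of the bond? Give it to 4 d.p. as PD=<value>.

d₁ = [ln(V₀/D) + (r + σ²/2)T] / (σ√T)
   = [ln(254.2458/149.1923) + (0.0745 + 0.5·0.5411²)·1.1548] / (0.5411·√1.1548)
   = [0.533065 + 0.255089] / 0.581475 = 1.355440
d₂ = d₁ − σ√T = 1.355440 − 0.581475 = 0.773966
risk-neutral PD = N(−d₂) = N(-0.773966) = 0.219476

PD=0.2195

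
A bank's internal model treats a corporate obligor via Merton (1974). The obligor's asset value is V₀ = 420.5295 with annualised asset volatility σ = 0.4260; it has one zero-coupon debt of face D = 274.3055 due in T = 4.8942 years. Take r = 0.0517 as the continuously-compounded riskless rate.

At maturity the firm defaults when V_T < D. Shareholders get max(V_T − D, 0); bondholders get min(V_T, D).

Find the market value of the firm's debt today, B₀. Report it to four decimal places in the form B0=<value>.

d₁ = [ln(V₀/D) + (r + σ²/2)T] / (σ√T)
   = [ln(420.5295/274.3055) + (0.0517 + 0.5·0.4260²)·4.8942] / (0.4260·√4.8942)
   = [0.427272 + 0.697120] / 0.942433 = 1.193074
d₂ = d₁ − σ√T = 1.193074 − 0.942433 = 0.250641
N(d₁) = 0.883580,  N(d₂) = 0.598954,  e^(−rT) = 0.776444
E₀ = V₀·N(d₁) − D·e^(−rT)·N(d₂)
   = 420.5295·0.883580 − 274.3055·0.776444·0.598954 = 244.004319
B₀ = V₀ − E₀ = 420.5295 − 244.004319 = 176.525181

B0=176.5252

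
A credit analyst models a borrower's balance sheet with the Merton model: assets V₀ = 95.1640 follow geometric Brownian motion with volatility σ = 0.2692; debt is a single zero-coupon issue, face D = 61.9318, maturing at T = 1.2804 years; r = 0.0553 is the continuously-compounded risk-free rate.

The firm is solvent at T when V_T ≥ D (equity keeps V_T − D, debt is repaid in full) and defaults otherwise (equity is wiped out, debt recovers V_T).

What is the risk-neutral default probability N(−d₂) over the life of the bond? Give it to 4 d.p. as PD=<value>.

d₁ = [ln(V₀/D) + (r + σ²/2)T] / (σ√T)
   = [ln(95.1640/61.9318) + (0.0553 + 0.5·0.2692²)·1.2804] / (0.2692·√1.2804)
   = [0.429568 + 0.117201] / 0.304613 = 1.794963
d₂ = d₁ − σ√T = 1.794963 − 0.304613 = 1.490351
risk-neutral PD = N(−d₂) = N(-1.490351) = 0.068066

PD=0.0681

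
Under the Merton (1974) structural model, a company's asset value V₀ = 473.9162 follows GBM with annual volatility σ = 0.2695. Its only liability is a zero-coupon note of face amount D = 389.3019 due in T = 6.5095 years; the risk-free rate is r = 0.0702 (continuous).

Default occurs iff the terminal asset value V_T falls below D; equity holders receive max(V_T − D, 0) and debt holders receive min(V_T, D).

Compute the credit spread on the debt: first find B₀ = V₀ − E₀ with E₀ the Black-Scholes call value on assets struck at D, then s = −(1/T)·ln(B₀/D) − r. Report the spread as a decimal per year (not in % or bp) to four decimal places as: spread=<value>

d₁ = [ln(V₀/D) + (r + σ²/2)T] / (σ√T)
   = [ln(473.9162/389.3019) + (0.0702 + 0.5·0.2695²)·6.5095] / (0.2695·√6.5095)
   = [0.196675 + 0.693360] / 0.687595 = 1.294419
d₂ = d₁ − σ√T = 1.294419 − 0.687595 = 0.606824
N(d₁) = 0.902240,  N(d₂) = 0.728016,  e^(−rT) = 0.633201
E₀ = V₀·N(d₁) − D·e^(−rT)·N(d₂)
   = 473.9162·0.902240 − 389.3019·0.633201·0.728016 = 248.125275
B₀ = V₀ − E₀ = 473.9162 − 248.125275 = 225.790925
spread = −(1/T)·ln(B₀/D) − r = −(1/6.5095)·ln(225.790925/389.3019) − 0.0702 = 0.01348472

spread=0.0135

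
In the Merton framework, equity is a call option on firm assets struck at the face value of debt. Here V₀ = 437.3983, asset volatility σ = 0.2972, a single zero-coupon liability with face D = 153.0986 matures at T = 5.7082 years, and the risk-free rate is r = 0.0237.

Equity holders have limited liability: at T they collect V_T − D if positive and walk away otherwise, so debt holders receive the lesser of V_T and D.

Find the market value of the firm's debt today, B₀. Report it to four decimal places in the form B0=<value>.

B0=130.4958

d₁ = [ln(V₀/D) + (r + σ²/2)T] / (σ√T)
   = [ln(437.3983/153.0986) + (0.0237 + 0.5·0.2972²)·5.7082] / (0.2972·√5.7082)
   = [1.049762 + 0.387381] / 0.710065 = 2.023958
d₂ = d₁ − σ√T = 2.023958 − 0.710065 = 1.313893
N(d₁) = 0.978513,  N(d₂) = 0.905559,  e^(−rT) = 0.873468
E₀ = V₀·N(d₁) − D·e^(−rT)·N(d₂)
   = 437.3983·0.978513 − 153.0986·0.873468·0.905559 = 306.902469
B₀ = V₀ − E₀ = 437.3983 − 306.902469 = 130.495831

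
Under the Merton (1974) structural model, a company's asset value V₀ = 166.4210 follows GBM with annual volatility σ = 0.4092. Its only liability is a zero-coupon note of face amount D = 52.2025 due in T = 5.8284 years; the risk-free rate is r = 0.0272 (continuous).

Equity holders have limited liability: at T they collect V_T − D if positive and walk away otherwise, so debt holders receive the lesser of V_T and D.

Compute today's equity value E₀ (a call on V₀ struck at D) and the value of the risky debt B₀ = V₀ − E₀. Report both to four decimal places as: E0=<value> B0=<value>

E0=125.1796 B0=41.2414

d₁ = [ln(V₀/D) + (r + σ²/2)T] / (σ√T)
   = [ln(166.4210/52.2025) + (0.0272 + 0.5·0.4092²)·5.8284] / (0.4092·√5.8284)
   = [1.159390 + 0.646500] / 0.987894 = 1.828020
d₂ = d₁ − σ√T = 1.828020 − 0.987894 = 0.840126
N(d₁) = 0.966227,  N(d₂) = 0.799581,  e^(−rT) = 0.853395
E₀ = V₀·N(d₁) − D·e^(−rT)·N(d₂)
   = 166.4210·0.966227 − 52.2025·0.853395·0.799581 = 125.179585
B₀ = V₀ − E₀ = 166.4210 − 125.179585 = 41.241415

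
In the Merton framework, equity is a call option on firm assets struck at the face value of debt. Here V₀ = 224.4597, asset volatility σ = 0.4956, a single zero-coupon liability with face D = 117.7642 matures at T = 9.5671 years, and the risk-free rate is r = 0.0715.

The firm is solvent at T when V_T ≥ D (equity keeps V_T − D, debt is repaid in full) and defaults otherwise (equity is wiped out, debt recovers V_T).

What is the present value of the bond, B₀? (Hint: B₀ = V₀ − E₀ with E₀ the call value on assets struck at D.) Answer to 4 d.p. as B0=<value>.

B0=43.5786

d₁ = [ln(V₀/D) + (r + σ²/2)T] / (σ√T)
   = [ln(224.4597/117.7642) + (0.0715 + 0.5·0.4956²)·9.5671] / (0.4956·√9.5671)
   = [0.645012 + 1.858980] / 1.532927 = 1.633471
d₂ = d₁ − σ√T = 1.633471 − 1.532927 = 0.100544
N(d₁) = 0.948815,  N(d₂) = 0.540044,  e^(−rT) = 0.504571
E₀ = V₀·N(d₁) − D·e^(−rT)·N(d₂)
   = 224.4597·0.948815 − 117.7642·0.504571·0.540044 = 180.881144
B₀ = V₀ − E₀ = 224.4597 − 180.881144 = 43.578556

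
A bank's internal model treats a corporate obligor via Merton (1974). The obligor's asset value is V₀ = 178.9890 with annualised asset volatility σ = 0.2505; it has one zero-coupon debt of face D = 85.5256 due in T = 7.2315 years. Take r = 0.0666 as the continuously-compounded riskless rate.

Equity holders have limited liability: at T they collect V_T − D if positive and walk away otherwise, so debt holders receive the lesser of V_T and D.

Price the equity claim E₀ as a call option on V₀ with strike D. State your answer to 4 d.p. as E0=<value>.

d₁ = [ln(V₀/D) + (r + σ²/2)T] / (σ√T)
   = [ln(178.9890/85.5256) + (0.0666 + 0.5·0.2505²)·7.2315] / (0.2505·√7.2315)
   = [0.738509 + 0.708507] / 0.673631 = 2.148084
d₂ = d₁ − σ√T = 2.148084 − 0.673631 = 1.474454
N(d₁) = 0.984146,  N(d₂) = 0.929820,  e^(−rT) = 0.617783
E₀ = V₀·N(d₁) − D·e^(−rT)·N(d₂)
   = 178.9890·0.984146 − 85.5256·0.617783·0.929820 = 127.023161

E0=127.0232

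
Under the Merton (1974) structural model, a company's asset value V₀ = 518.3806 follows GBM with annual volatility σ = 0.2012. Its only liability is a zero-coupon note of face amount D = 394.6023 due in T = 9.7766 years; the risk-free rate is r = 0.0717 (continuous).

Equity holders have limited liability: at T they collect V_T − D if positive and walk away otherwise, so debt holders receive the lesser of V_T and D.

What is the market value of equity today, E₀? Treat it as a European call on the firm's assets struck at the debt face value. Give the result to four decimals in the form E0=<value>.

E0=327.6934

d₁ = [ln(V₀/D) + (r + σ²/2)T] / (σ√T)
   = [ln(518.3806/394.6023) + (0.0717 + 0.5·0.2012²)·9.7766] / (0.2012·√9.7766)
   = [0.272831 + 0.898868] / 0.629103 = 1.862491
d₂ = d₁ − σ√T = 1.862491 − 0.629103 = 1.233388
N(d₁) = 0.968733,  N(d₂) = 0.891284,  e^(−rT) = 0.496098
E₀ = V₀·N(d₁) − D·e^(−rT)·N(d₂)
   = 518.3806·0.968733 − 394.6023·0.496098·0.891284 = 327.693391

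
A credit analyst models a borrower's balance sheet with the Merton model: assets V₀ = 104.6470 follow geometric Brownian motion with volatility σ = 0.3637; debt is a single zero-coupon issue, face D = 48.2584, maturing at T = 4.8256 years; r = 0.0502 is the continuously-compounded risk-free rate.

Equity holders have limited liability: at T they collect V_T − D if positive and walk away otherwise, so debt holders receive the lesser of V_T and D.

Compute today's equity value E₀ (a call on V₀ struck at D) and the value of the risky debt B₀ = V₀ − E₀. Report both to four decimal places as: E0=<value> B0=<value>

E0=69.0713 B0=35.5757

d₁ = [ln(V₀/D) + (r + σ²/2)T] / (σ√T)
   = [ln(104.6470/48.2584) + (0.0502 + 0.5·0.3637²)·4.8256] / (0.3637·√4.8256)
   = [0.774023 + 0.561405] / 0.798949 = 1.671481
d₂ = d₁ − σ√T = 1.671481 − 0.798949 = 0.872532
N(d₁) = 0.952687,  N(d₂) = 0.808541,  e^(−rT) = 0.784864
E₀ = V₀·N(d₁) − D·e^(−rT)·N(d₂)
   = 104.6470·0.952687 − 48.2584·0.784864·0.808541 = 69.071285
B₀ = V₀ − E₀ = 104.6470 − 69.071285 = 35.575715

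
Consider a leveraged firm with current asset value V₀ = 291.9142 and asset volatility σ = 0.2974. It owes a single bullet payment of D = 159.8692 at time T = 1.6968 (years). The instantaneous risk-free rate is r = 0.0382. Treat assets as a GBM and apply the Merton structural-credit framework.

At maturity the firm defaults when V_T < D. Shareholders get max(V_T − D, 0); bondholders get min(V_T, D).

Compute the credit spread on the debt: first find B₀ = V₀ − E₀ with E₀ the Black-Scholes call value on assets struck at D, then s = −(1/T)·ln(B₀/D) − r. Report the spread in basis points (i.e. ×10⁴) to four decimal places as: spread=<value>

d₁ = [ln(V₀/D) + (r + σ²/2)T] / (σ√T)
   = [ln(291.9142/159.8692) + (0.0382 + 0.5·0.2974²)·1.6968] / (0.2974·√1.6968)
   = [0.602104 + 0.139856] / 0.387397 = 1.915244
d₂ = d₁ − σ√T = 1.915244 − 0.387397 = 1.527847
N(d₁) = 0.972269,  N(d₂) = 0.936725,  e^(−rT) = 0.937238
E₀ = V₀·N(d₁) − D·e^(−rT)·N(d₂)
   = 291.9142·0.972269 − 159.8692·0.937238·0.936725 = 143.464570
B₀ = V₀ − E₀ = 291.9142 − 143.464570 = 148.449630
spread = −(1/T)·ln(B₀/D) − r = −(1/1.6968)·ln(148.449630/159.8692) − 0.0382 = 0.00547649
in basis points: 0.00547649 × 10⁴ = 54.7649 bp

spread=54.7649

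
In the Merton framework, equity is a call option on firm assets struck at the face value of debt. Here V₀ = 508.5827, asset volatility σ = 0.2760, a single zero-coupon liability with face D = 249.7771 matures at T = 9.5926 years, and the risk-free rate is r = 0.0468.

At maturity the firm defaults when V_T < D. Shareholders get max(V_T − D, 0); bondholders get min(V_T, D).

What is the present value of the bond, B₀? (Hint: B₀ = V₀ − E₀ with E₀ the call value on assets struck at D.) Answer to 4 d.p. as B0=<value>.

B0=150.2359

d₁ = [ln(V₀/D) + (r + σ²/2)T] / (σ√T)
   = [ln(508.5827/249.7771) + (0.0468 + 0.5·0.2760²)·9.5926] / (0.2760·√9.5926)
   = [0.711059 + 0.814297] / 0.854825 = 1.784407
d₂ = d₁ − σ√T = 1.784407 − 0.854825 = 0.929582
N(d₁) = 0.962821,  N(d₂) = 0.823706,  e^(−rT) = 0.638308
E₀ = V₀·N(d₁) − D·e^(−rT)·N(d₂)
   = 508.5827·0.962821 − 249.7771·0.638308·0.823706 = 358.346759
B₀ = V₀ − E₀ = 508.5827 − 358.346759 = 150.235941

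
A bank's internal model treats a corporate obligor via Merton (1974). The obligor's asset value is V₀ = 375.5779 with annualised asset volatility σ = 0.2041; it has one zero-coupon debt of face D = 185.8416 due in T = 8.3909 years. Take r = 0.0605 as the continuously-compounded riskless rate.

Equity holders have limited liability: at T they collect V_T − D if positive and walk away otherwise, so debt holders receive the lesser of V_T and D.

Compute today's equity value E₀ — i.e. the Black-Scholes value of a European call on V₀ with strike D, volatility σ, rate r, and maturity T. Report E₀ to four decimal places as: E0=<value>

d₁ = [ln(V₀/D) + (r + σ²/2)T] / (σ√T)
   = [ln(375.5779/185.8416) + (0.0605 + 0.5·0.2041²)·8.3909] / (0.2041·√8.3909)
   = [0.703571 + 0.682419] / 0.591217 = 2.344298
d₂ = d₁ − σ√T = 2.344298 − 0.591217 = 1.753080
N(d₁) = 0.990469,  N(d₂) = 0.960206,  e^(−rT) = 0.601909
E₀ = V₀·N(d₁) − D·e^(−rT)·N(d₂)
   = 375.5779·0.990469 − 185.8416·0.601909·0.960206 = 264.589764

E0=264.5898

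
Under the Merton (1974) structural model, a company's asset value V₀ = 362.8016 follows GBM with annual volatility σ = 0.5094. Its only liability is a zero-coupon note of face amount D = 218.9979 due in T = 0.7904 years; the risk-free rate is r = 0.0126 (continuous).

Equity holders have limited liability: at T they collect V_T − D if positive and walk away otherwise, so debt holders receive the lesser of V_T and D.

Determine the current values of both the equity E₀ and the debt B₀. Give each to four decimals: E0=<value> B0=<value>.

d₁ = [ln(V₀/D) + (r + σ²/2)T] / (σ√T)
   = [ln(362.8016/218.9979) + (0.0126 + 0.5·0.5094²)·0.7904] / (0.5094·√0.7904)
   = [0.504794 + 0.112509] / 0.452879 = 1.363063
d₂ = d₁ − σ√T = 1.363063 − 0.452879 = 0.910184
N(d₁) = 0.913569,  N(d₂) = 0.818637,  e^(−rT) = 0.990090
E₀ = V₀·N(d₁) − D·e^(−rT)·N(d₂)
   = 362.8016·0.913569 − 218.9979·0.990090·0.818637 = 153.940942
B₀ = V₀ − E₀ = 362.8016 − 153.940942 = 208.860658

E0=153.9409 B0=208.8607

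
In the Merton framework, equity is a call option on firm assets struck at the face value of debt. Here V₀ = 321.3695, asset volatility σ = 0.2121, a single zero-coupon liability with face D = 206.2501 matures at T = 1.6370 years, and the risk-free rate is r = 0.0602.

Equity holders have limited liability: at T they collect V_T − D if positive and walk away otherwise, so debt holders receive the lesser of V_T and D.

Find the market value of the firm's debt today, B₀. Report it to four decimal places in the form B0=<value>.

d₁ = [ln(V₀/D) + (r + σ²/2)T] / (σ√T)
   = [ln(321.3695/206.2501) + (0.0602 + 0.5·0.2121²)·1.6370] / (0.2121·√1.6370)
   = [0.443502 + 0.135369] / 0.271372 = 2.133127
d₂ = d₁ − σ√T = 2.133127 − 0.271372 = 1.861755
N(d₁) = 0.983543,  N(d₂) = 0.968681,  e^(−rT) = 0.906153
E₀ = V₀·N(d₁) − D·e^(−rT)·N(d₂)
   = 321.3695·0.983543 − 206.2501·0.906153·0.968681 = 135.039881
B₀ = V₀ − E₀ = 321.3695 − 135.039881 = 186.329619

B0=186.3296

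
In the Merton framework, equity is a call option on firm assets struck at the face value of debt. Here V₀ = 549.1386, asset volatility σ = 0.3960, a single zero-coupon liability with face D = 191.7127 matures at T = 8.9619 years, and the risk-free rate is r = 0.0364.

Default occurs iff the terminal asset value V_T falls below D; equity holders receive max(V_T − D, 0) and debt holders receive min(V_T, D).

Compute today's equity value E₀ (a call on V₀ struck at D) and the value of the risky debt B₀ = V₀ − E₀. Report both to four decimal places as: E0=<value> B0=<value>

d₁ = [ln(V₀/D) + (r + σ²/2)T] / (σ√T)
   = [ln(549.1386/191.7127) + (0.0364 + 0.5·0.3960²)·8.9619] / (0.3960·√8.9619)
   = [1.052353 + 1.028898] / 1.185483 = 1.755615
d₂ = d₁ − σ√T = 1.755615 − 1.185483 = 0.570132
N(d₁) = 0.960423,  N(d₂) = 0.715706,  e^(−rT) = 0.721651
E₀ = V₀·N(d₁) − D·e^(−rT)·N(d₂)
   = 549.1386·0.960423 − 191.7127·0.721651·0.715706 = 428.387564
B₀ = V₀ − E₀ = 549.1386 − 428.387564 = 120.751036

E0=428.3876 B0=120.7510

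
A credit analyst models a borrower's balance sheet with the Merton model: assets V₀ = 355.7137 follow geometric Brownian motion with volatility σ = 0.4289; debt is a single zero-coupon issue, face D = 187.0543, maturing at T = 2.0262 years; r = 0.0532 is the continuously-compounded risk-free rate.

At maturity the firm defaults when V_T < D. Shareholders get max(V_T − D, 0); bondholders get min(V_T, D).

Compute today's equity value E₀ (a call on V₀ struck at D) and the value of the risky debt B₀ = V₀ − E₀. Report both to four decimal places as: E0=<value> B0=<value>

d₁ = [ln(V₀/D) + (r + σ²/2)T] / (σ√T)
   = [ln(355.7137/187.0543) + (0.0532 + 0.5·0.4289²)·2.0262] / (0.4289·√2.0262)
   = [0.642727 + 0.294159] / 0.610516 = 1.534580
d₂ = d₁ − σ√T = 1.534580 − 0.610516 = 0.924064
N(d₁) = 0.937557,  N(d₂) = 0.822274,  e^(−rT) = 0.897813
E₀ = V₀·N(d₁) − D·e^(−rT)·N(d₂)
   = 355.7137·0.937557 − 187.0543·0.897813·0.822274 = 195.409314
B₀ = V₀ − E₀ = 355.7137 − 195.409314 = 160.304386

E0=195.4093 B0=160.3044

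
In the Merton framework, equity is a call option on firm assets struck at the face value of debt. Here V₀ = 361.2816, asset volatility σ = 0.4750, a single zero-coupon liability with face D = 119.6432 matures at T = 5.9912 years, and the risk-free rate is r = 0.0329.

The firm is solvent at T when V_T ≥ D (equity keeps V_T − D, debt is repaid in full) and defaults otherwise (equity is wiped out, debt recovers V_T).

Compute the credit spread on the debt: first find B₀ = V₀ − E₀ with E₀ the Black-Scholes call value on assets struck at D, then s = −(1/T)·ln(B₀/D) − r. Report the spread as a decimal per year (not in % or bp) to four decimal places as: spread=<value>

d₁ = [ln(V₀/D) + (r + σ²/2)T] / (σ√T)
   = [ln(361.2816/119.6432) + (0.0329 + 0.5·0.4750²)·5.9912] / (0.4750·√5.9912)
   = [1.105144 + 0.872993] / 1.162654 = 1.701397
d₂ = d₁ − σ√T = 1.701397 − 1.162654 = 0.538743
N(d₁) = 0.955566,  N(d₂) = 0.704968,  e^(−rT) = 0.821100
E₀ = V₀·N(d₁) − D·e^(−rT)·N(d₂)
   = 361.2816·0.955566 − 119.6432·0.821100·0.704968 = 275.972976
B₀ = V₀ − E₀ = 361.2816 − 275.972976 = 85.308624
spread = −(1/T)·ln(B₀/D) − r = −(1/5.9912)·ln(85.308624/119.6432) − 0.0329 = 0.02355587

spread=0.0236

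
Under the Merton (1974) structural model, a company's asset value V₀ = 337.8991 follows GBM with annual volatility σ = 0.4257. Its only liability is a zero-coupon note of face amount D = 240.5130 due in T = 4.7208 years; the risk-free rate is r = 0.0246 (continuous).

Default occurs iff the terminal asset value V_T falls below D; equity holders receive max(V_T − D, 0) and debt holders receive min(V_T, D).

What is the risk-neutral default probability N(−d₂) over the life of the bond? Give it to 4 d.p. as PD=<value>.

PD=0.4878

d₁ = [ln(V₀/D) + (r + σ²/2)T] / (σ√T)
   = [ln(337.8991/240.5130) + (0.0246 + 0.5·0.4257²)·4.7208] / (0.4257·√4.7208)
   = [0.339973 + 0.543885] / 0.924936 = 0.955588
d₂ = d₁ − σ√T = 0.955588 − 0.924936 = 0.030653
risk-neutral PD = N(−d₂) = N(-0.030653) = 0.487773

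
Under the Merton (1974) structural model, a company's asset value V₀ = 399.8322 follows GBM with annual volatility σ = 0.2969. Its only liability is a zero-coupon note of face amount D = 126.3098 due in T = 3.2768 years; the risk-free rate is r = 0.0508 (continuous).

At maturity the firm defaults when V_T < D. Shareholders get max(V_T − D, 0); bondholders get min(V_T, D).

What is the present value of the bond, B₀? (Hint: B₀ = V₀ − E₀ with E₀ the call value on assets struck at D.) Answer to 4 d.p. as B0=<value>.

B0=106.6917

d₁ = [ln(V₀/D) + (r + σ²/2)T] / (σ√T)
   = [ln(399.8322/126.3098) + (0.0508 + 0.5·0.2969²)·3.2768] / (0.2969·√3.2768)
   = [1.152307 + 0.310886] / 0.537446 = 2.722491
d₂ = d₁ − σ√T = 2.722491 − 0.537446 = 2.185045
N(d₁) = 0.996760,  N(d₂) = 0.985557,  e^(−rT) = 0.846655
E₀ = V₀·N(d₁) − D·e^(−rT)·N(d₂)
   = 399.8322·0.996760 − 126.3098·0.846655·0.985557 = 293.140550
B₀ = V₀ − E₀ = 399.8322 − 293.140550 = 106.691650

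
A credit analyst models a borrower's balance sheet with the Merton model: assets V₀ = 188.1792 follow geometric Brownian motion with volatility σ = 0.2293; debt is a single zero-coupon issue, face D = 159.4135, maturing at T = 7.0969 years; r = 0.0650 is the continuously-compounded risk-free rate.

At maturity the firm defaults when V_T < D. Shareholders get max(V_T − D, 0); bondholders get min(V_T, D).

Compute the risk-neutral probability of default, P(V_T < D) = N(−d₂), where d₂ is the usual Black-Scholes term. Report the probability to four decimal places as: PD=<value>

d₁ = [ln(V₀/D) + (r + σ²/2)T] / (σ√T)
   = [ln(188.1792/159.4135) + (0.0650 + 0.5·0.2293²)·7.0969] / (0.2293·√7.0969)
   = [0.165893 + 0.647871] / 0.610855 = 1.332171
d₂ = d₁ − σ√T = 1.332171 − 0.610855 = 0.721316
risk-neutral PD = N(−d₂) = N(-0.721316) = 0.235358

PD=0.2354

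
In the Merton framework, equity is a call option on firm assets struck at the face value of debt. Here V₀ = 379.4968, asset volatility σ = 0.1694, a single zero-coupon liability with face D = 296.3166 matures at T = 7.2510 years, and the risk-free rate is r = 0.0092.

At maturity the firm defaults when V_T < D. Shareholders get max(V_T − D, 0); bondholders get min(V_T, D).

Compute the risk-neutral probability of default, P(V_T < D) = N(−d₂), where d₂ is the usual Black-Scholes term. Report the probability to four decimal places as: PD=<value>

d₁ = [ln(V₀/D) + (r + σ²/2)T] / (σ√T)
   = [ln(379.4968/296.3166) + (0.0092 + 0.5·0.1694²)·7.2510] / (0.1694·√7.2510)
   = [0.247418 + 0.170748] / 0.456155 = 0.916718
d₂ = d₁ − σ√T = 0.916718 − 0.456155 = 0.460563
risk-neutral PD = N(−d₂) = N(-0.460563) = 0.322556

PD=0.3226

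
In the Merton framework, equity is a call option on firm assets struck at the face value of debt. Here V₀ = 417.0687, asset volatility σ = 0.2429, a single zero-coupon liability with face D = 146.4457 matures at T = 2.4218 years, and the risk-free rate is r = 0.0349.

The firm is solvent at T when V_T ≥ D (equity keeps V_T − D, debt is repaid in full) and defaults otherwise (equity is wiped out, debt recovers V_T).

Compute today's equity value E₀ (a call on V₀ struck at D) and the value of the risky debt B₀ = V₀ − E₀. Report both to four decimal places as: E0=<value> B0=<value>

E0=282.5267 B0=134.5420

d₁ = [ln(V₀/D) + (r + σ²/2)T] / (σ√T)
   = [ln(417.0687/146.4457) + (0.0349 + 0.5·0.2429²)·2.4218] / (0.2429·√2.4218)
   = [1.046596 + 0.155964] / 0.378004 = 3.181342
d₂ = d₁ − σ√T = 3.181342 − 0.378004 = 2.803338
N(d₁) = 0.999267,  N(d₂) = 0.997471,  e^(−rT) = 0.918953
E₀ = V₀·N(d₁) − D·e^(−rT)·N(d₂)
   = 417.0687·0.999267 − 146.4457·0.918953·0.997471 = 282.526677
B₀ = V₀ − E₀ = 417.0687 − 282.526677 = 134.542023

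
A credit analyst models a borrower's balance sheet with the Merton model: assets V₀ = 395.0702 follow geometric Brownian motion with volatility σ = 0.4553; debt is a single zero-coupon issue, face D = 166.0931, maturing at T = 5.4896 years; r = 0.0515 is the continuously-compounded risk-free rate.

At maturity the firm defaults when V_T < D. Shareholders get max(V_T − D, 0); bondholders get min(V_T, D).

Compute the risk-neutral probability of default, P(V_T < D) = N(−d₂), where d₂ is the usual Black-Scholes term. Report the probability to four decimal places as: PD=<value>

d₁ = [ln(V₀/D) + (r + σ²/2)T] / (σ√T)
   = [ln(395.0702/166.0931) + (0.0515 + 0.5·0.4553²)·5.4896] / (0.4553·√5.4896)
   = [0.866515 + 0.851706] / 1.066763 = 1.610687
d₂ = d₁ − σ√T = 1.610687 − 1.066763 = 0.543924
risk-neutral PD = N(−d₂) = N(-0.543924) = 0.293247

PD=0.2932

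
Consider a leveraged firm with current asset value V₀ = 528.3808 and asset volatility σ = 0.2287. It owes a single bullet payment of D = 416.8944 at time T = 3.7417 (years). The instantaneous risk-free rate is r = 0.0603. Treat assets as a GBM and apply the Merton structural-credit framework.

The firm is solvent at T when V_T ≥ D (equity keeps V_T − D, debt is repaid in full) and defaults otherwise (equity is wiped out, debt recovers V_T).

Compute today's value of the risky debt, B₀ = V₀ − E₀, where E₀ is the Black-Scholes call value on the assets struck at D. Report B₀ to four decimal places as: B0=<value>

d₁ = [ln(V₀/D) + (r + σ²/2)T] / (σ√T)
   = [ln(528.3808/416.8944) + (0.0603 + 0.5·0.2287²)·3.7417] / (0.2287·√3.7417)
   = [0.236984 + 0.323477] / 0.442385 = 1.266907
d₂ = d₁ − σ√T = 1.266907 − 0.442385 = 0.824522
N(d₁) = 0.897406,  N(d₂) = 0.795179,  e^(−rT) = 0.798018
E₀ = V₀·N(d₁) − D·e^(−rT)·N(d₂)
   = 528.3808·0.897406 − 416.8944·0.798018·0.795179 = 209.624759
B₀ = V₀ − E₀ = 528.3808 − 209.624759 = 318.756041

B0=318.7560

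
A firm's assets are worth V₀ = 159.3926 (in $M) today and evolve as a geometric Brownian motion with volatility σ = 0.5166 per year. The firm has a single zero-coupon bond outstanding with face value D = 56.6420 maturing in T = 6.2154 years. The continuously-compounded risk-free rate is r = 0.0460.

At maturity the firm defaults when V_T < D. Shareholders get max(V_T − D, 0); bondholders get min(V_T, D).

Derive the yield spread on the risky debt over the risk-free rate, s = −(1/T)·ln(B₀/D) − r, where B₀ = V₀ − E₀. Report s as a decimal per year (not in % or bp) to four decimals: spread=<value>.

spread=0.0306

d₁ = [ln(V₀/D) + (r + σ²/2)T] / (σ√T)
   = [ln(159.3926/56.6420) + (0.0460 + 0.5·0.5166²)·6.2154] / (0.5166·√6.2154)
   = [1.034620 + 1.115278] / 1.287920 = 1.669278
d₂ = d₁ − σ√T = 1.669278 − 1.287920 = 0.381358
N(d₁) = 0.952469,  N(d₂) = 0.648531,  e^(−rT) = 0.751331
E₀ = V₀·N(d₁) − D·e^(−rT)·N(d₂)
   = 159.3926·0.952469 − 56.6420·0.751331·0.648531 = 124.217002
B₀ = V₀ − E₀ = 159.3926 − 124.217002 = 35.175598
spread = −(1/T)·ln(B₀/D) − r = −(1/6.2154)·ln(35.175598/56.6420) − 0.0460 = 0.03064803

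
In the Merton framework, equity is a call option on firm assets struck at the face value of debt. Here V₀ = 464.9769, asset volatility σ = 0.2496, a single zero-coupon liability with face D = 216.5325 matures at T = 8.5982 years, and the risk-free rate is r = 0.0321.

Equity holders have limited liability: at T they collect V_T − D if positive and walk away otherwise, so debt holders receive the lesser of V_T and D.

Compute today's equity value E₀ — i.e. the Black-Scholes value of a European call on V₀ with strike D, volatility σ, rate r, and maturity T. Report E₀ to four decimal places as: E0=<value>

d₁ = [ln(V₀/D) + (r + σ²/2)T] / (σ√T)
   = [ln(464.9769/216.5325) + (0.0321 + 0.5·0.2496²)·8.5982] / (0.2496·√8.5982)
   = [0.764247 + 0.543837] / 0.731894 = 1.787258
d₂ = d₁ − σ√T = 1.787258 − 0.731894 = 1.055364
N(d₁) = 0.963052,  N(d₂) = 0.854370,  e^(−rT) = 0.758811
E₀ = V₀·N(d₁) − D·e^(−rT)·N(d₂)
   = 464.9769·0.963052 − 216.5325·0.758811·0.854370 = 307.417674

E0=307.4177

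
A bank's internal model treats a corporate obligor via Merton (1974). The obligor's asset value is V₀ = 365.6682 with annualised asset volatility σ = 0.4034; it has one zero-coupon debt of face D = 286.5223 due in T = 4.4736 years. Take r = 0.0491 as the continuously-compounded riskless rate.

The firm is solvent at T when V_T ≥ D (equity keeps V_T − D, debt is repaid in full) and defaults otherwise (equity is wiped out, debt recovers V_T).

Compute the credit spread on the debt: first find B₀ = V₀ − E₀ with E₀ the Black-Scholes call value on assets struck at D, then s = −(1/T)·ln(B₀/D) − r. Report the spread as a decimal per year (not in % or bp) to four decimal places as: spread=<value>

spread=0.0470

d₁ = [ln(V₀/D) + (r + σ²/2)T] / (σ√T)
   = [ln(365.6682/286.5223) + (0.0491 + 0.5·0.4034²)·4.4736] / (0.4034·√4.4736)
   = [0.243910 + 0.583652] / 0.853227 = 0.969920
d₂ = d₁ − σ√T = 0.969920 − 0.853227 = 0.116693
N(d₁) = 0.833957,  N(d₂) = 0.546448,  e^(−rT) = 0.802797
E₀ = V₀·N(d₁) − D·e^(−rT)·N(d₂)
   = 365.6682·0.833957 − 286.5223·0.802797·0.546448 = 179.257880
B₀ = V₀ − E₀ = 365.6682 − 179.257880 = 186.410320
spread = −(1/T)·ln(B₀/D) − r = −(1/4.4736)·ln(186.410320/286.5223) − 0.0491 = 0.04698953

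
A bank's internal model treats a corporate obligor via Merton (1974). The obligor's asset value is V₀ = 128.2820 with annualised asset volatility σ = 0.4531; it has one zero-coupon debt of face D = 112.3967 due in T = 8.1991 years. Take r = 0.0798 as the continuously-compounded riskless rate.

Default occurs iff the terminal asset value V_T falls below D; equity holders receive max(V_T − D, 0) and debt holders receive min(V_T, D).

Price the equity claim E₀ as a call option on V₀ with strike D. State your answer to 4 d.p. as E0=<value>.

E0=86.6215

d₁ = [ln(V₀/D) + (r + σ²/2)T] / (σ√T)
   = [ln(128.2820/112.3967) + (0.0798 + 0.5·0.4531²)·8.1991] / (0.4531·√8.1991)
   = [0.132196 + 1.495924] / 1.297410 = 1.254901
d₂ = d₁ − σ√T = 1.254901 − 1.297410 = -0.042509
N(d₁) = 0.895243,  N(d₂) = 0.483047,  e^(−rT) = 0.519812
E₀ = V₀·N(d₁) − D·e^(−rT)·N(d₂)
   = 128.2820·0.895243 − 112.3967·0.519812·0.483047 = 86.621451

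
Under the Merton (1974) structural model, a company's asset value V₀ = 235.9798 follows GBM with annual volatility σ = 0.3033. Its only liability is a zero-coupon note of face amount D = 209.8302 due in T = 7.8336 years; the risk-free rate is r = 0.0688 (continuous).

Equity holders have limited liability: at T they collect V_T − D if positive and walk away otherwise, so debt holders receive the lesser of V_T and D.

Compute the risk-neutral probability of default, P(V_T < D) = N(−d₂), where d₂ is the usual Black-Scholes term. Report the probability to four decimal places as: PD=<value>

PD=0.3636

d₁ = [ln(V₀/D) + (r + σ²/2)T] / (σ√T)
   = [ln(235.9798/209.8302) + (0.0688 + 0.5·0.3033²)·7.8336] / (0.3033·√7.8336)
   = [0.117448 + 0.899262] / 0.848893 = 1.197688
d₂ = d₁ − σ√T = 1.197688 − 0.848893 = 0.348795
risk-neutral PD = N(−d₂) = N(-0.348795) = 0.363622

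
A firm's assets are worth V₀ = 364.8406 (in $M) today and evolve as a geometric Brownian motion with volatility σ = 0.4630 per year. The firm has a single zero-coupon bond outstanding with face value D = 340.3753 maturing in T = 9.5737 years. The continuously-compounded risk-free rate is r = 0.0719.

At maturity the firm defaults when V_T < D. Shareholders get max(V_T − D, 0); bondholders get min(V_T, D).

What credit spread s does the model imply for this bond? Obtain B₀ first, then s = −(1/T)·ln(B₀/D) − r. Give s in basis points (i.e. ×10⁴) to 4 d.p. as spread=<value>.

spread=445.2224

d₁ = [ln(V₀/D) + (r + σ²/2)T] / (σ√T)
   = [ln(364.8406/340.3753) + (0.0719 + 0.5·0.4630²)·9.5737] / (0.4630·√9.5737)
   = [0.069412 + 1.714501] / 1.432587 = 1.245239
d₂ = d₁ − σ√T = 1.245239 − 1.432587 = -0.187347
N(d₁) = 0.893478,  N(d₂) = 0.425694,  e^(−rT) = 0.502405
E₀ = V₀·N(d₁) − D·e^(−rT)·N(d₂)
   = 364.8406·0.893478 − 340.3753·0.502405·0.425694 = 253.180747
B₀ = V₀ − E₀ = 364.8406 − 253.180747 = 111.659853
spread = −(1/T)·ln(B₀/D) − r = −(1/9.5737)·ln(111.659853/340.3753) − 0.0719 = 0.04452224
in basis points: 0.04452224 × 10⁴ = 445.2224 bp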